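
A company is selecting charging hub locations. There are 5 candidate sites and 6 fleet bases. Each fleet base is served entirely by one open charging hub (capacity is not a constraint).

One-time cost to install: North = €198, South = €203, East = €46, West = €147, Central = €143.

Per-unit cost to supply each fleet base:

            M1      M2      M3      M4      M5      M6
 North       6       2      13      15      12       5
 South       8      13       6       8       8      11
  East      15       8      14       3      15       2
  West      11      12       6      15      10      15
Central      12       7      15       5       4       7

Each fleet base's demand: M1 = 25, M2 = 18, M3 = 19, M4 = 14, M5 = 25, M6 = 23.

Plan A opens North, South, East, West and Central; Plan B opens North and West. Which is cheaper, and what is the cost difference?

Plan B is cheaper by 5.

Plan A: {North, South, East, West, Central}: M1→North 6·25=150, M2→North 2·18=36, M3→South 6·19=114, M4→East 3·14=42, M5→Central 4·25=100, M6→East 2·23=46. Service 488; fixed 737; total 1225.
Plan B: {North, West}: M1→North 6·25=150, M2→North 2·18=36, M3→West 6·19=114, M4→North 15·14=210, M5→West 10·25=250, M6→North 5·23=115. Service 875; fixed 345; total 1220.
Difference: |1225 − 1220| = 5.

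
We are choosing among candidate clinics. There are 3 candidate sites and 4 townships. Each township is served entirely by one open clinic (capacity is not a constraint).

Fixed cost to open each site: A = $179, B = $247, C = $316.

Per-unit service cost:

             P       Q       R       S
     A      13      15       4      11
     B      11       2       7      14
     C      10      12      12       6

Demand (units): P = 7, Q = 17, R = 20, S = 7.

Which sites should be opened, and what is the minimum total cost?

Open B only; minimum total cost 596.

For any fixed open set, each township goes to its cheapest open site; total = fixed + service.
{B}: P→B 11·7=77, Q→B 2·17=34, R→B 7·20=140, S→B 14·7=98. Service 349; fixed 247; total 596.
{A}: P→A 13·7=91, Q→A 15·17=255, R→A 4·20=80, S→A 11·7=77. Service 503; fixed 179; total 682.
{A, B}: P→B 11·7=77, Q→B 2·17=34, R→A 4·20=80, S→A 11·7=77. Service 268; fixed 426; total 694.
{A, B, C}: service 226 + fixed 742 = 968
No other subset beats 596.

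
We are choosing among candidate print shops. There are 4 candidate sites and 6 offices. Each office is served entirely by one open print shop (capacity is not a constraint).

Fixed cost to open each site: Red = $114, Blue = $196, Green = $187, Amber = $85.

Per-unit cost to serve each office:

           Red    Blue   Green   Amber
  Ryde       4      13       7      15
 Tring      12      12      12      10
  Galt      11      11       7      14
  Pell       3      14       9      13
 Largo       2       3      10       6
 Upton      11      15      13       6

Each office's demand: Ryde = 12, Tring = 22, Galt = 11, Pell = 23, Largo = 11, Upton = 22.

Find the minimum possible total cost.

Minimum total cost: 811

For any fixed open set, each office goes to its cheapest open site; total = fixed + service.
{Red, Amber}: Ryde→Red 4·12=48, Tring→Amber 10·22=220, Galt→Red 11·11=121, Pell→Red 3·23=69, Largo→Red 2·11=22, Upton→Amber 6·22=132. Service 612; fixed 199; total 811.
{Red}: Ryde→Red 4·12=48, Tring→Red 12·22=264, Galt→Red 11·11=121, Pell→Red 3·23=69, Largo→Red 2·11=22, Upton→Red 11·22=242. Service 766; fixed 114; total 880.
{Red, Green, Amber}: Ryde→Red 4·12=48, Tring→Amber 10·22=220, Galt→Green 7·11=77, Pell→Red 3·23=69, Largo→Red 2·11=22, Upton→Amber 6·22=132. Service 568; fixed 386; total 954.
{Red, Blue, Green, Amber}: Ryde→Red 4·12=48, Tring→Amber 10·22=220, Galt→Green 7·11=77, Pell→Red 3·23=69, Largo→Red 2·11=22, Upton→Amber 6·22=132. Service 568; fixed 582; total 1150.
No other subset beats 811.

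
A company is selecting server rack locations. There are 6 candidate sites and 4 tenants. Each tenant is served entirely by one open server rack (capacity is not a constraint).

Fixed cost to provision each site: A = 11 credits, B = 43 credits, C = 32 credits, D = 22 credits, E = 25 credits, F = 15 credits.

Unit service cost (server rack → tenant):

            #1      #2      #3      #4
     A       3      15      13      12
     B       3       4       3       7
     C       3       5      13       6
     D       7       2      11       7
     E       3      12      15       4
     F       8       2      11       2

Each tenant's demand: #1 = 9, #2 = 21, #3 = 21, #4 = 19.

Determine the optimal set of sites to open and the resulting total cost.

Open B and F; minimum total cost 228.

For any fixed open set, each tenant goes to its cheapest open site; total = fixed + service.
{B, F}: #1→B 3·9=27, #2→F 2·21=42, #3→B 3·21=63, #4→F 2·19=38. Service 170; fixed 58; total 228.
{A, B, F}: #1→A 3·9=27, #2→F 2·21=42, #3→B 3·21=63, #4→F 2·19=38. Service 170; fixed 69; total 239.
{B, D, F}: #1→B 3·9=27, #2→D 2·21=42, #3→B 3·21=63, #4→F 2·19=38. Service 170; fixed 80; total 250.
{A, B, C, D, E, F}: service 170 + fixed 148 = 318
No other subset beats 228.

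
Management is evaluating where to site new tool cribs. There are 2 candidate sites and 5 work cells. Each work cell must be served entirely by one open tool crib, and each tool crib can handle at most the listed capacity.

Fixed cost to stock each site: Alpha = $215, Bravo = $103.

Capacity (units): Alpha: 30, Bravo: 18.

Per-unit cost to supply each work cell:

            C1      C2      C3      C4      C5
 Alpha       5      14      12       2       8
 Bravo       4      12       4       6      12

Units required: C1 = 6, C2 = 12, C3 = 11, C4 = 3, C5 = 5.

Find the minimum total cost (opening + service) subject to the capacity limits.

Minimum total cost: 600

Open {Alpha, Bravo}: C1→Bravo 4·6=24, C2→Alpha 14·12=168, C3→Bravo 4·11=44, C4→Alpha 2·3=6, C5→Alpha 8·5=40.
Loads: Alpha carries 20/30, Bravo carries 17/18. Service 282; fixed 318; total 600.
Next best feasible plan costs 606.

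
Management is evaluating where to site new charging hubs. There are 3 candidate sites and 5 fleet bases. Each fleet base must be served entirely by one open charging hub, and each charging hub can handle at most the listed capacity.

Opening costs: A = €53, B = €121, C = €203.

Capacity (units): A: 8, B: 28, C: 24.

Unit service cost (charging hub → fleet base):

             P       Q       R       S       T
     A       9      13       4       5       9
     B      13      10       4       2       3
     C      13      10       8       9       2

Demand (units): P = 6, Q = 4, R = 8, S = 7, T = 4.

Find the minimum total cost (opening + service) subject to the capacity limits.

Open {A, B}: P→A 9·6=54, Q→B 10·4=40, R→B 4·8=32, S→B 2·7=14, T→B 3·4=12.
Loads: A carries 6/8, B carries 23/28. Service 152; fixed 174; total 326.
Next best feasible plan costs 350.

Minimum total cost: 326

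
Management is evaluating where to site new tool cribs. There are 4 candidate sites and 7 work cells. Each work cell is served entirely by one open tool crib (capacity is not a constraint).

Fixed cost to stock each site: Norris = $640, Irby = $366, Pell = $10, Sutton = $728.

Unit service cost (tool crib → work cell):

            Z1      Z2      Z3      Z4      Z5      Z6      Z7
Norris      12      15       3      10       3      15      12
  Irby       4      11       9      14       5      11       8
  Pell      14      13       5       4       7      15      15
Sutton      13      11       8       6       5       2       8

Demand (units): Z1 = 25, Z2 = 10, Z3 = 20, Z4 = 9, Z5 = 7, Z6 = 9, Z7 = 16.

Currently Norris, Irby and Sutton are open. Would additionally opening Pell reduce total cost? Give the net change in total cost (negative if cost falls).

Yes — net change −8 (cost falls by 8).

Current service cost with {Norris, Irby, Sutton}: 491.
Adding Pell: each work cell re-picks its cheapest; new service cost 473, saving 18.
Extra fixed cost: 10. Net change = 10 − 18 = -8.
(Totals: 2225 → 2217.)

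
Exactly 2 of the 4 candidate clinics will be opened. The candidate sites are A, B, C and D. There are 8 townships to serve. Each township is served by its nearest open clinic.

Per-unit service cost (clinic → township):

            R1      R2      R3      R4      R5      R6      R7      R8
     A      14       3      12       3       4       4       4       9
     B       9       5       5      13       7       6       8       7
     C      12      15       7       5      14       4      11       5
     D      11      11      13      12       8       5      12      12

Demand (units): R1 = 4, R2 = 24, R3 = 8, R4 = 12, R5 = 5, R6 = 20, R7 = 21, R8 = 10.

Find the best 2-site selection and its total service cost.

Choose A and B; total service cost 438.

With exactly 2 open, each township uses its cheapest among the chosen.
{A, B}: R1→B 9·4=36, R2→A 3·24=72, R3→B 5·8=40, R4→A 3·12=36, R5→A 4·5=20, R6→A 4·20=80, R7→A 4·21=84, R8→B 7·10=70. Service cost 438.
{A, C}: service cost 446
{A, D}: service cost 522
Among all 6 size-2 choices, {A, B} is lowest.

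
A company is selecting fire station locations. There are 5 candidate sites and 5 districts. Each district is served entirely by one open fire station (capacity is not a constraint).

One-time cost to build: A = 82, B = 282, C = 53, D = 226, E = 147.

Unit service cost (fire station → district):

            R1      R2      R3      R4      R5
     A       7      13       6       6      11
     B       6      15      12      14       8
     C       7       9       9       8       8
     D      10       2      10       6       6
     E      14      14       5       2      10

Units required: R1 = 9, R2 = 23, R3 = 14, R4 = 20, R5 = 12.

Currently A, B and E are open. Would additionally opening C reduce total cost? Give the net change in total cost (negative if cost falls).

Yes — net change −39 (cost falls by 39).

Current service cost with {A, B, E}: 559.
Adding C: each district re-picks its cheapest; new service cost 467, saving 92.
Extra fixed cost: 53. Net change = 53 − 92 = -39.
(Totals: 1070 → 1031.)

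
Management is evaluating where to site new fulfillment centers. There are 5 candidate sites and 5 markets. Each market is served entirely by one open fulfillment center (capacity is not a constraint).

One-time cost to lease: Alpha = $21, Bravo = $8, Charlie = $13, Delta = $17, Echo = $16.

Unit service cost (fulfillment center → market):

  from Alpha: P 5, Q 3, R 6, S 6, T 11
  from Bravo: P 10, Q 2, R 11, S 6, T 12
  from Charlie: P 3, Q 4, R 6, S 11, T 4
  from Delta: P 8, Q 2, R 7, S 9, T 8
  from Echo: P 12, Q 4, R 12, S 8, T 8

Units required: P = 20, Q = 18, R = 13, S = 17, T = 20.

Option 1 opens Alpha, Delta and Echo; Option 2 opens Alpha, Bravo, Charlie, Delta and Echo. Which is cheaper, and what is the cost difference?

Option 1: {Alpha, Delta, Echo}: P→Alpha 5·20=100, Q→Delta 2·18=36, R→Alpha 6·13=78, S→Alpha 6·17=102, T→Delta 8·20=160. Service 476; fixed 54; total 530.
Option 2: {Alpha, Bravo, Charlie, Delta, Echo}: P→Charlie 3·20=60, Q→Bravo 2·18=36, R→Alpha 6·13=78, S→Alpha 6·17=102, T→Charlie 4·20=80. Service 356; fixed 75; total 431.
Difference: |530 − 431| = 99.

Option 2 is cheaper by 99.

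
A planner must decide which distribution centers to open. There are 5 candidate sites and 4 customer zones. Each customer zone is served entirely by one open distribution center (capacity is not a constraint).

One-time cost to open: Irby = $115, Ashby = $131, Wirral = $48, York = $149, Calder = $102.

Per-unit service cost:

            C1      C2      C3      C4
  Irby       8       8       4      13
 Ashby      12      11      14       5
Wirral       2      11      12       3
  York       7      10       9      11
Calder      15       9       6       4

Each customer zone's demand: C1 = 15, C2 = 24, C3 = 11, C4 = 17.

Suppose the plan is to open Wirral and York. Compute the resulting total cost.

Each customer zone is assigned to its cheapest site among the open ones.
{Wirral, York}: C1→Wirral 2·15=30, C2→York 10·24=240, C3→York 9·11=99, C4→Wirral 3·17=51. Service 420; fixed 197; total 617.

Total cost: 617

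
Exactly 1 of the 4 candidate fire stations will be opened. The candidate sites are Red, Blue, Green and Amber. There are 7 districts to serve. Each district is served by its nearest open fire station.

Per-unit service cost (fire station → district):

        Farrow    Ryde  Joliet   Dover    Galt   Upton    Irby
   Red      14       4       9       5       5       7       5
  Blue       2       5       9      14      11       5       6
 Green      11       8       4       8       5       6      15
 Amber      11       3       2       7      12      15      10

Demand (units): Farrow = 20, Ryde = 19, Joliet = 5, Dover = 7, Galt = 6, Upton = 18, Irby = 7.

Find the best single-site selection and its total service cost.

Choose Blue only; total service cost 476.

With exactly 1 open, each district uses its cheapest among the chosen.
{Blue}: Farrow→Blue 2·20=40, Ryde→Blue 5·19=95, Joliet→Blue 9·5=45, Dover→Blue 14·7=98, Galt→Blue 11·6=66, Upton→Blue 5·18=90, Irby→Blue 6·7=42. Service cost 476.
{Red}: service cost 627
{Green}: service cost 691
Among all 4 size-1 choices, {Blue} is lowest.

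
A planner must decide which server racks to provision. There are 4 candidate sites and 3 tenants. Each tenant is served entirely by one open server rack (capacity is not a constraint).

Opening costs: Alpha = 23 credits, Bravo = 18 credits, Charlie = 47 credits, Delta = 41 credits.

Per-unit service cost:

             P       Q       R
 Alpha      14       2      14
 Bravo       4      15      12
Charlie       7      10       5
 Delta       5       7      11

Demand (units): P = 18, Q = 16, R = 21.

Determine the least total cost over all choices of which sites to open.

Minimum total cost: 297

For any fixed open set, each tenant goes to its cheapest open site; total = fixed + service.
{Alpha, Bravo, Charlie}: P→Bravo 4·18=72, Q→Alpha 2·16=32, R→Charlie 5·21=105. Service 209; fixed 88; total 297.
{Alpha, Charlie}: P→Charlie 7·18=126, Q→Alpha 2·16=32, R→Charlie 5·21=105. Service 263; fixed 70; total 333.
{Alpha, Bravo, Charlie, Delta}: service 209 + fixed 129 = 338
{Bravo}: service 564 + fixed 18 = 582
No other subset beats 297.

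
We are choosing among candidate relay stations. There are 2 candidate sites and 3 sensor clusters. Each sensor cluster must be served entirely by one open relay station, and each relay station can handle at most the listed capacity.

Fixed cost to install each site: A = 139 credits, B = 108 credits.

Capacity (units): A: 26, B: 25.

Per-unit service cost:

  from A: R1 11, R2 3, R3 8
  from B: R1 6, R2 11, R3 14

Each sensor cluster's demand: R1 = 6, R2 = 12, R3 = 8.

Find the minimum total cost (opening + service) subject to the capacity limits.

Minimum total cost: 305

Open {A}: R1→A 11·6=66, R2→A 3·12=36, R3→A 8·8=64.
Loads: A carries 26/26. Service 166; fixed 139; total 305.
Next best feasible plan costs 383.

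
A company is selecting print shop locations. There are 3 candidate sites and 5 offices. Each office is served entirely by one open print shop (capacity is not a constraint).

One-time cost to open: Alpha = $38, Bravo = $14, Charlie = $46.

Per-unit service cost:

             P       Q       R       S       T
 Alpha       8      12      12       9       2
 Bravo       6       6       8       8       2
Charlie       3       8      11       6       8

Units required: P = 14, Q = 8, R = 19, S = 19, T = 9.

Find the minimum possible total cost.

Minimum total cost: 434

For any fixed open set, each office goes to its cheapest open site; total = fixed + service.
{Bravo, Charlie}: P→Charlie 3·14=42, Q→Bravo 6·8=48, R→Bravo 8·19=152, S→Charlie 6·19=114, T→Bravo 2·9=18. Service 374; fixed 60; total 434.
{Bravo}: service 454 + fixed 14 = 468
{Alpha, Bravo, Charlie}: P→Charlie 3·14=42, Q→Bravo 6·8=48, R→Bravo 8·19=152, S→Charlie 6·19=114, T→Alpha 2·9=18. Service 374; fixed 98; total 472.
No other subset beats 434.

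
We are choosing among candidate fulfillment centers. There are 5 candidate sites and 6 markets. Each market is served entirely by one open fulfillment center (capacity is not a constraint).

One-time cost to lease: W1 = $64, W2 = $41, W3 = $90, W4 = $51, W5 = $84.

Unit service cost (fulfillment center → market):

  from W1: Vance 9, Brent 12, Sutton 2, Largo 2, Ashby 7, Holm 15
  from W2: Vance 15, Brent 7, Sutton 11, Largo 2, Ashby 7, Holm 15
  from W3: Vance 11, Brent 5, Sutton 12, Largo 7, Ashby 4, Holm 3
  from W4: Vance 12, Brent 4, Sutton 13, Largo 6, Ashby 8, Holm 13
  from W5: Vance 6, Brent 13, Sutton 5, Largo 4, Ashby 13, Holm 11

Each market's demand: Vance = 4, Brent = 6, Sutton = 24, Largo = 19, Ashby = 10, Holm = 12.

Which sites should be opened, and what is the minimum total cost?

For any fixed open set, each market goes to its cheapest open site; total = fixed + service.
{W1, W3}: Vance→W1 9·4=36, Brent→W3 5·6=30, Sutton→W1 2·24=48, Largo→W1 2·19=38, Ashby→W3 4·10=40, Holm→W3 3·12=36. Service 228; fixed 154; total 382.
{W1, W2, W3}: service 228 + fixed 195 = 423
{W1, W3, W4}: Vance→W1 9·4=36, Brent→W4 4·6=24, Sutton→W1 2·24=48, Largo→W1 2·19=38, Ashby→W3 4·10=40, Holm→W3 3·12=36. Service 222; fixed 205; total 427.
{W1, W2, W3, W4, W5}: Vance→W5 6·4=24, Brent→W4 4·6=24, Sutton→W1 2·24=48, Largo→W1 2·19=38, Ashby→W3 4·10=40, Holm→W3 3·12=36. Service 210; fixed 330; total 540.
No other subset beats 382.

Open W1 and W3; minimum total cost 382.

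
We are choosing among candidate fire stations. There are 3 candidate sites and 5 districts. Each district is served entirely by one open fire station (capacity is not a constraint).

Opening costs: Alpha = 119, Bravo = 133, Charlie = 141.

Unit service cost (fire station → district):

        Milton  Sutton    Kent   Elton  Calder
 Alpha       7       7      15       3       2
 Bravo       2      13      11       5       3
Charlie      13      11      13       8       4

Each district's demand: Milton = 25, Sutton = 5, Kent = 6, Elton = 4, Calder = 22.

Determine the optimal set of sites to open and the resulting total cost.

Open Bravo only; minimum total cost 400.

For any fixed open set, each district goes to its cheapest open site; total = fixed + service.
{Bravo}: Milton→Bravo 2·25=50, Sutton→Bravo 13·5=65, Kent→Bravo 11·6=66, Elton→Bravo 5·4=20, Calder→Bravo 3·22=66. Service 267; fixed 133; total 400.
{Alpha, Bravo}: Milton→Bravo 2·25=50, Sutton→Alpha 7·5=35, Kent→Bravo 11·6=66, Elton→Alpha 3·4=12, Calder→Alpha 2·22=44. Service 207; fixed 252; total 459.
{Alpha}: Milton→Alpha 7·25=175, Sutton→Alpha 7·5=35, Kent→Alpha 15·6=90, Elton→Alpha 3·4=12, Calder→Alpha 2·22=44. Service 356; fixed 119; total 475.
{Alpha, Bravo, Charlie}: Milton→Bravo 2·25=50, Sutton→Alpha 7·5=35, Kent→Bravo 11·6=66, Elton→Alpha 3·4=12, Calder→Alpha 2·22=44. Service 207; fixed 393; total 600.
(All 7 nonempty subsets were checked; Bravo only is lowest.)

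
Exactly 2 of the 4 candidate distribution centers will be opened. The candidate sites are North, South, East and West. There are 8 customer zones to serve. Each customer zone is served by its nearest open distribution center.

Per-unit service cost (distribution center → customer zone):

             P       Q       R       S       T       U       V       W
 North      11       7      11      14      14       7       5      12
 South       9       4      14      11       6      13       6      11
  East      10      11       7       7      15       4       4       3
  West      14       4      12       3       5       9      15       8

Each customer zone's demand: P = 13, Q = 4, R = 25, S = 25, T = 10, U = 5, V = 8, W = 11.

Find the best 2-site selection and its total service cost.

With exactly 2 open, each customer zone uses its cheapest among the chosen.
{East, West}: P→East 10·13=130, Q→West 4·4=16, R→East 7·25=175, S→West 3·25=75, T→West 5·10=50, U→East 4·5=20, V→East 4·8=32, W→East 3·11=33. Service cost 531.
{South, East}: service cost 628
{North, West}: service cost 722
Among all 6 size-2 choices, {East, West} is lowest.

Choose East and West; total service cost 531.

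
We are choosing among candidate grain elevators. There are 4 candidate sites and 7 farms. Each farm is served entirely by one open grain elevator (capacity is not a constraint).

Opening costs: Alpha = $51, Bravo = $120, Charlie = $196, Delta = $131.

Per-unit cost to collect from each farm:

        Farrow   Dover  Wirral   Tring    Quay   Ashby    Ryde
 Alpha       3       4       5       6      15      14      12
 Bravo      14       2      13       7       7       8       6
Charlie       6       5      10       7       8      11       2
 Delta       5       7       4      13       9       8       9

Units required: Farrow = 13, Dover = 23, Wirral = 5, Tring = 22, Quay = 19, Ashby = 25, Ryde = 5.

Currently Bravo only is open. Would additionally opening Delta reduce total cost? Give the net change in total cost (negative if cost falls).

Yes — net change −31 (cost falls by 31).

Current service cost with {Bravo}: 810.
Adding Delta: each farm re-picks its cheapest; new service cost 648, saving 162.
Extra fixed cost: 131. Net change = 131 − 162 = -31.
(Totals: 930 → 899.)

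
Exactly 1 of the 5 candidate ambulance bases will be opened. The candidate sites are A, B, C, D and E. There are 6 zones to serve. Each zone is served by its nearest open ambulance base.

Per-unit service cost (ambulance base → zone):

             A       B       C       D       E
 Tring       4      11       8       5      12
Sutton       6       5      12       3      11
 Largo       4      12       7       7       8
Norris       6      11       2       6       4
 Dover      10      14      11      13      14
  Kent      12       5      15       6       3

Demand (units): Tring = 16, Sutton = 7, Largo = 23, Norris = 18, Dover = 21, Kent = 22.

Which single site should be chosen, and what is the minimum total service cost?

With exactly 1 open, each zone uses its cheapest among the chosen.
{D}: Tring→D 5·16=80, Sutton→D 3·7=21, Largo→D 7·23=161, Norris→D 6·18=108, Dover→D 13·21=273, Kent→D 6·22=132. Service cost 775.
{A}: service cost 780
{E}: service cost 885
Among all 5 size-1 choices, {D} is lowest.

Choose D only; total service cost 775.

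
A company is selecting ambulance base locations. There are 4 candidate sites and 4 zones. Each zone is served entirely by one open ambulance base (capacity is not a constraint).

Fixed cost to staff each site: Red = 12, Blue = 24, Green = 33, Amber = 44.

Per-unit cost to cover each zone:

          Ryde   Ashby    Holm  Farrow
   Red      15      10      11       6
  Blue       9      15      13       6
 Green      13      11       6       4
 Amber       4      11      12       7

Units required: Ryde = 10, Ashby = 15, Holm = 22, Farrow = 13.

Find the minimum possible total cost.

Minimum total cost: 463

For any fixed open set, each zone goes to its cheapest open site; total = fixed + service.
{Red, Green, Amber}: Ryde→Amber 4·10=40, Ashby→Red 10·15=150, Holm→Green 6·22=132, Farrow→Green 4·13=52. Service 374; fixed 89; total 463.
{Green, Amber}: Ryde→Amber 4·10=40, Ashby→Green 11·15=165, Holm→Green 6·22=132, Farrow→Green 4·13=52. Service 389; fixed 77; total 466.
{Red, Blue, Green, Amber}: service 374 + fixed 113 = 487
{Red}: Ryde→Red 15·10=150, Ashby→Red 10·15=150, Holm→Red 11·22=242, Farrow→Red 6·13=78. Service 620; fixed 12; total 632.
No other subset beats 463.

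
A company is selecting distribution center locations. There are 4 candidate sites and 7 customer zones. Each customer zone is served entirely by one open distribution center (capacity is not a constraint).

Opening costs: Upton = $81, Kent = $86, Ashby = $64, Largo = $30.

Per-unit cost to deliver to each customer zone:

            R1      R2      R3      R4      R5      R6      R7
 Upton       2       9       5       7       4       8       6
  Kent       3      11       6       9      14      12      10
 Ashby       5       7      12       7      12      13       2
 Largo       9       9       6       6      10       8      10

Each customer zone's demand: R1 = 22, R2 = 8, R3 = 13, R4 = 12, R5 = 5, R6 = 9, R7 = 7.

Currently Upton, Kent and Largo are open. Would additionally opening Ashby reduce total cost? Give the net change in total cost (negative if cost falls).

Current service cost with {Upton, Kent, Largo}: 387.
Adding Ashby: each customer zone re-picks its cheapest; new service cost 343, saving 44.
Extra fixed cost: 64. Net change = 64 − 44 = 20.
(Totals: 584 → 604.)

No — net change +20 (cost rises by 20).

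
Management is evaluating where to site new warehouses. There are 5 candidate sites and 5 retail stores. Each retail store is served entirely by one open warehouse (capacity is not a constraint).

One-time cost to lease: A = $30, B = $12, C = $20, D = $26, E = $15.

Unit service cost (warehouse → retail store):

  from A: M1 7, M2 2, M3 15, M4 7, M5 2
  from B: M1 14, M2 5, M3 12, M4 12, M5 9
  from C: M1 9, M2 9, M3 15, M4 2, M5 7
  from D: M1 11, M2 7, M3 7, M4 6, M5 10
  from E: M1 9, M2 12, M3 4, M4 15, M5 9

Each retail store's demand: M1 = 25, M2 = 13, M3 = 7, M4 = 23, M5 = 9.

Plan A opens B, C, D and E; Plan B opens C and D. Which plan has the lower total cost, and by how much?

Plan A: {B, C, D, E}: M1→C 9·25=225, M2→B 5·13=65, M3→E 4·7=28, M4→C 2·23=46, M5→C 7·9=63. Service 427; fixed 73; total 500.
Plan B: {C, D}: M1→C 9·25=225, M2→D 7·13=91, M3→D 7·7=49, M4→C 2·23=46, M5→C 7·9=63. Service 474; fixed 46; total 520.
Difference: |500 − 520| = 20.

Plan A is cheaper by 20.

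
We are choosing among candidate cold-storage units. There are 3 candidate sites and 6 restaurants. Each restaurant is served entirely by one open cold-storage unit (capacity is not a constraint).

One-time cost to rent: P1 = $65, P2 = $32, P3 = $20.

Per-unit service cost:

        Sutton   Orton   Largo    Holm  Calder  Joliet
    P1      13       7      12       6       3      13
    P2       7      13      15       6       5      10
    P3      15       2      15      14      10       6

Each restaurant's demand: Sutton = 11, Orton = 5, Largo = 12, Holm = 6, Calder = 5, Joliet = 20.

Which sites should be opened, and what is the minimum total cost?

For any fixed open set, each restaurant goes to its cheapest open site; total = fixed + service.
{P2, P3}: Sutton→P2 7·11=77, Orton→P3 2·5=10, Largo→P2 15·12=180, Holm→P2 6·6=36, Calder→P2 5·5=25, Joliet→P3 6·20=120. Service 448; fixed 52; total 500.
{P1, P2, P3}: Sutton→P2 7·11=77, Orton→P3 2·5=10, Largo→P1 12·12=144, Holm→P1 6·6=36, Calder→P1 3·5=15, Joliet→P3 6·20=120. Service 402; fixed 117; total 519.
{P1, P3}: service 468 + fixed 85 = 553
{P3}: Sutton→P3 15·11=165, Orton→P3 2·5=10, Largo→P3 15·12=180, Holm→P3 14·6=84, Calder→P3 10·5=50, Joliet→P3 6·20=120. Service 609; fixed 20; total 629.
No other subset beats 500.

Open P2 and P3; minimum total cost 500.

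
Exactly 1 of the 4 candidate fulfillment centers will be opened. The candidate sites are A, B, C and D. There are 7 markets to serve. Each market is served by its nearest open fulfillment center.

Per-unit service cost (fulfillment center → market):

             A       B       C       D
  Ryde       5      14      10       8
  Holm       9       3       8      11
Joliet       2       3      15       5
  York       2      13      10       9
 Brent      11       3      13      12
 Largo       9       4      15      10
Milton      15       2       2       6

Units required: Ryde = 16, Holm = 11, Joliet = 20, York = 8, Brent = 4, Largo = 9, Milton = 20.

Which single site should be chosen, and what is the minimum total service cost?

With exactly 1 open, each market uses its cheapest among the chosen.
{B}: Ryde→B 14·16=224, Holm→B 3·11=33, Joliet→B 3·20=60, York→B 13·8=104, Brent→B 3·4=12, Largo→B 4·9=36, Milton→B 2·20=40. Service cost 509.
{A}: service cost 660
{D}: service cost 679
Among all 4 size-1 choices, {B} is lowest.

Choose B only; total service cost 509.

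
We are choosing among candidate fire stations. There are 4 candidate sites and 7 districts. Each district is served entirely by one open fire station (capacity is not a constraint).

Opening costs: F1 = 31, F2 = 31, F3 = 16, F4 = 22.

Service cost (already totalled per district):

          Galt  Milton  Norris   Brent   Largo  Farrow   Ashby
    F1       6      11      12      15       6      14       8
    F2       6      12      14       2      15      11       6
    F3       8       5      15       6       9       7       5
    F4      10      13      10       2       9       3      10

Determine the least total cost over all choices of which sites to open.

For any fixed open set, each district goes to its cheapest open site; total = fixed + service.
{F3}: Galt→F3 8, Milton→F3 5, Norris→F3 15, Brent→F3 6, Largo→F3 9, Farrow→F3 7, Ashby→F3 5. Service 55; fixed 16; total 71.
{F4}: service 57 + fixed 22 = 79
{F3, F4}: Galt→F3 8, Milton→F3 5, Norris→F4 10, Brent→F4 2, Largo→F3 9, Farrow→F4 3, Ashby→F3 5. Service 42; fixed 38; total 80.
{F1, F2, F3, F4}: Galt→F1 6, Milton→F3 5, Norris→F4 10, Brent→F2 2, Largo→F1 6, Farrow→F4 3, Ashby→F3 5. Service 37; fixed 100; total 137.
(All 15 nonempty subsets were checked; F3 only is lowest.)

Minimum total cost: 71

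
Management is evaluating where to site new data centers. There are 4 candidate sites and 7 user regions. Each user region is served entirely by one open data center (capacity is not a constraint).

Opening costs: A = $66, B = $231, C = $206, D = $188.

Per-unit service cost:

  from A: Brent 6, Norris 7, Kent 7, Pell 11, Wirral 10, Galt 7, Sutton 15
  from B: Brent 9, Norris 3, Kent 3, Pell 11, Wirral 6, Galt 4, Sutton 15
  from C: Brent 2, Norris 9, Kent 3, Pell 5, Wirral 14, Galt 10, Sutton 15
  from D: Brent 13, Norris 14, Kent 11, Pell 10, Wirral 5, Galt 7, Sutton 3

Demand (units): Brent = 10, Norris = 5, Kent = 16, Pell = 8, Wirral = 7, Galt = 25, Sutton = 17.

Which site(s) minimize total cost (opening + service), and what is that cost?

For any fixed open set, each user region goes to its cheapest open site; total = fixed + service.
{A, D}: Brent→A 6·10=60, Norris→A 7·5=35, Kent→A 7·16=112, Pell→D 10·8=80, Wirral→D 5·7=35, Galt→A 7·25=175, Sutton→D 3·17=51. Service 548; fixed 254; total 802.
{C, D}: Brent→C 2·10=20, Norris→C 9·5=45, Kent→C 3·16=48, Pell→C 5·8=40, Wirral→D 5·7=35, Galt→D 7·25=175, Sutton→D 3·17=51. Service 414; fixed 394; total 808.
{B, D}: service 419 + fixed 419 = 838
{A, B, C, D}: service 309 + fixed 691 = 1000
No other subset beats 802.

Open A and D; minimum total cost 802.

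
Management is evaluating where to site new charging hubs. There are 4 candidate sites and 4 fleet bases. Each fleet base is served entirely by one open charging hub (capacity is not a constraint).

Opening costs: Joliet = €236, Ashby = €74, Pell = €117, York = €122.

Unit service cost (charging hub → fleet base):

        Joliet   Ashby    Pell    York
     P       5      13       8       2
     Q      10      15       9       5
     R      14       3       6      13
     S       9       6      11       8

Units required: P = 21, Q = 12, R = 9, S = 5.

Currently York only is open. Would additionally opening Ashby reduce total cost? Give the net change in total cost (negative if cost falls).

Current service cost with {York}: 259.
Adding Ashby: each fleet base re-picks its cheapest; new service cost 159, saving 100.
Extra fixed cost: 74. Net change = 74 − 100 = -26.
(Totals: 381 → 355.)

Yes — net change −26 (cost falls by 26).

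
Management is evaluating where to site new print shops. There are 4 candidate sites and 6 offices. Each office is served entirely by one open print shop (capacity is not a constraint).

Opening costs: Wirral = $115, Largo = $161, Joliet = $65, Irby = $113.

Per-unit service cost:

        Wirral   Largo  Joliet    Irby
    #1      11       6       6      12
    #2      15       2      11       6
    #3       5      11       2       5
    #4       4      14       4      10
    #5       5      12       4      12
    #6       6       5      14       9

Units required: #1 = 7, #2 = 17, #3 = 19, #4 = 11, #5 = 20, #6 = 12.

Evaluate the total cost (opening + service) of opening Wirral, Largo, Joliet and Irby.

Total cost: 752

Each office is assigned to its cheapest site among the open ones.
{Wirral, Largo, Joliet, Irby}: #1→Largo 6·7=42, #2→Largo 2·17=34, #3→Joliet 2·19=38, #4→Wirral 4·11=44, #5→Joliet 4·20=80, #6→Largo 5·12=60. Service 298; fixed 454; total 752.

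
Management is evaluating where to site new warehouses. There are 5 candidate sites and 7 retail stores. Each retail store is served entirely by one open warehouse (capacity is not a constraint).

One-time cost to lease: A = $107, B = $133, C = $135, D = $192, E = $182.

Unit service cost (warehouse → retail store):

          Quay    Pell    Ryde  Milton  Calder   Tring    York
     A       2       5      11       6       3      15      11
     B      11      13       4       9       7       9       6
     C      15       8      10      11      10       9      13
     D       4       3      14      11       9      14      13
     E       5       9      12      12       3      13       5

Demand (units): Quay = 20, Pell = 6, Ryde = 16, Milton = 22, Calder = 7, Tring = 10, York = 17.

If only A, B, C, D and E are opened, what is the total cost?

Each retail store is assigned to its cheapest site among the open ones.
{A, B, C, D, E}: Quay→A 2·20=40, Pell→D 3·6=18, Ryde→B 4·16=64, Milton→A 6·22=132, Calder→A 3·7=21, Tring→B 9·10=90, York→E 5·17=85. Service 450; fixed 749; total 1199.

Total cost: 1199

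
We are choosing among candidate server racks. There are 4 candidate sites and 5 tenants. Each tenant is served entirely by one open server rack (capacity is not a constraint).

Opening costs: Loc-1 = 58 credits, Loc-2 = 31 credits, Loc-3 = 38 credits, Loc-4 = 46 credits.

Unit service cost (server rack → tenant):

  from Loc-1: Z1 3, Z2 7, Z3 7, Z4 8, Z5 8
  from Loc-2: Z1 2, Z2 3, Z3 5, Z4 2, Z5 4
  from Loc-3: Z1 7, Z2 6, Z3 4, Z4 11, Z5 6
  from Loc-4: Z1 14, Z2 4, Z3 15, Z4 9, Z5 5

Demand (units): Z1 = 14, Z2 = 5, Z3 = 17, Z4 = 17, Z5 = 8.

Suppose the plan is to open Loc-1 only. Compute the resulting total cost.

Each tenant is assigned to its cheapest site among the open ones.
{Loc-1}: Z1→Loc-1 3·14=42, Z2→Loc-1 7·5=35, Z3→Loc-1 7·17=119, Z4→Loc-1 8·17=136, Z5→Loc-1 8·8=64. Service 396; fixed 58; total 454.

Total cost: 454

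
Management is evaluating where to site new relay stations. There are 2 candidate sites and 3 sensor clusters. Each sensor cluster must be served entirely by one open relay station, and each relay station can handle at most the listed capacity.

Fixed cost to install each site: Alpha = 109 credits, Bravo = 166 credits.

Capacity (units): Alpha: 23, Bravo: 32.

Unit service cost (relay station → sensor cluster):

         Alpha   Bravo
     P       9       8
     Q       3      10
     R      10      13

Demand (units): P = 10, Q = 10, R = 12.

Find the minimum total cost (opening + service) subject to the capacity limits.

Open {Bravo}: P→Bravo 8·10=80, Q→Bravo 10·10=100, R→Bravo 13·12=156.
Loads: Bravo carries 32/32. Service 336; fixed 166; total 502.
Next best feasible plan costs 505.

Minimum total cost: 502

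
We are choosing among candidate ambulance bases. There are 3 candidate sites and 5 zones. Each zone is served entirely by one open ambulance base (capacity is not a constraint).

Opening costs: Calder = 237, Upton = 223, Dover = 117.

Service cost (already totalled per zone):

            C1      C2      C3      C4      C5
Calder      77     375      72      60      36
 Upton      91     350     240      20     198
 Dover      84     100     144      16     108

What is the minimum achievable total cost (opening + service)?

For any fixed open set, each zone goes to its cheapest open site; total = fixed + service.
{Dover}: C1→Dover 84, C2→Dover 100, C3→Dover 144, C4→Dover 16, C5→Dover 108. Service 452; fixed 117; total 569.
{Calder, Dover}: service 301 + fixed 354 = 655
{Upton, Dover}: service 452 + fixed 340 = 792
{Calder, Upton, Dover}: service 301 + fixed 577 = 878
No other subset beats 569.

Minimum total cost: 569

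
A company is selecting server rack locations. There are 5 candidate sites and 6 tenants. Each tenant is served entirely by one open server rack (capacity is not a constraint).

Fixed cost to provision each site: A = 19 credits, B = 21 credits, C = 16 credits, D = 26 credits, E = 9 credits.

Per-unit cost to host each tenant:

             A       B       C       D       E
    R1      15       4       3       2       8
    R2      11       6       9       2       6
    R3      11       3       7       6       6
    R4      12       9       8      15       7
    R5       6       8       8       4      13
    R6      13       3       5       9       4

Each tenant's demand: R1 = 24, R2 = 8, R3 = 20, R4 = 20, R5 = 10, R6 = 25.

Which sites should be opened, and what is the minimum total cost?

Open B, D and E; minimum total cost 435.

For any fixed open set, each tenant goes to its cheapest open site; total = fixed + service.
{B, D, E}: R1→D 2·24=48, R2→D 2·8=16, R3→B 3·20=60, R4→E 7·20=140, R5→D 4·10=40, R6→B 3·25=75. Service 379; fixed 56; total 435.
{B, C, D, E}: R1→D 2·24=48, R2→D 2·8=16, R3→B 3·20=60, R4→E 7·20=140, R5→D 4·10=40, R6→B 3·25=75. Service 379; fixed 72; total 451.
{A, B, D, E}: service 379 + fixed 75 = 454
{A, B, C, D, E}: R1→D 2·24=48, R2→D 2·8=16, R3→B 3·20=60, R4→E 7·20=140, R5→D 4·10=40, R6→B 3·25=75. Service 379; fixed 91; total 470.
No other subset beats 435.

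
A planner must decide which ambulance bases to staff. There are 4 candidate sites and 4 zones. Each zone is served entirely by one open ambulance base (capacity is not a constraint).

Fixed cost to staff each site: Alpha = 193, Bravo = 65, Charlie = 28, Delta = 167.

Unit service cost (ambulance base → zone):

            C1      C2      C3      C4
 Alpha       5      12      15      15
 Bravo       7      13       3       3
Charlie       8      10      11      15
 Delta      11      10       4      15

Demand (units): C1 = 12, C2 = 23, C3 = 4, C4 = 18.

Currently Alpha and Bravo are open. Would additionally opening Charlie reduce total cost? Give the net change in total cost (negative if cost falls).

Yes — net change −18 (cost falls by 18).

Current service cost with {Alpha, Bravo}: 402.
Adding Charlie: each zone re-picks its cheapest; new service cost 356, saving 46.
Extra fixed cost: 28. Net change = 28 − 46 = -18.
(Totals: 660 → 642.)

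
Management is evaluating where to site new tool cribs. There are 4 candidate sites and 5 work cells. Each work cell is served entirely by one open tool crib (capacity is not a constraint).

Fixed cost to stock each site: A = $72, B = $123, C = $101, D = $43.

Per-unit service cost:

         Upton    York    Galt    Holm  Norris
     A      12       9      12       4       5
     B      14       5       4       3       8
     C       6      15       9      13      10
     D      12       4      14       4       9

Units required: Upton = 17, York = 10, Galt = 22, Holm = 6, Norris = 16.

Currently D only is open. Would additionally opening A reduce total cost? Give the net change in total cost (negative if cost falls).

Yes — net change −36 (cost falls by 36).

Current service cost with {D}: 720.
Adding A: each work cell re-picks its cheapest; new service cost 612, saving 108.
Extra fixed cost: 72. Net change = 72 − 108 = -36.
(Totals: 763 → 727.)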